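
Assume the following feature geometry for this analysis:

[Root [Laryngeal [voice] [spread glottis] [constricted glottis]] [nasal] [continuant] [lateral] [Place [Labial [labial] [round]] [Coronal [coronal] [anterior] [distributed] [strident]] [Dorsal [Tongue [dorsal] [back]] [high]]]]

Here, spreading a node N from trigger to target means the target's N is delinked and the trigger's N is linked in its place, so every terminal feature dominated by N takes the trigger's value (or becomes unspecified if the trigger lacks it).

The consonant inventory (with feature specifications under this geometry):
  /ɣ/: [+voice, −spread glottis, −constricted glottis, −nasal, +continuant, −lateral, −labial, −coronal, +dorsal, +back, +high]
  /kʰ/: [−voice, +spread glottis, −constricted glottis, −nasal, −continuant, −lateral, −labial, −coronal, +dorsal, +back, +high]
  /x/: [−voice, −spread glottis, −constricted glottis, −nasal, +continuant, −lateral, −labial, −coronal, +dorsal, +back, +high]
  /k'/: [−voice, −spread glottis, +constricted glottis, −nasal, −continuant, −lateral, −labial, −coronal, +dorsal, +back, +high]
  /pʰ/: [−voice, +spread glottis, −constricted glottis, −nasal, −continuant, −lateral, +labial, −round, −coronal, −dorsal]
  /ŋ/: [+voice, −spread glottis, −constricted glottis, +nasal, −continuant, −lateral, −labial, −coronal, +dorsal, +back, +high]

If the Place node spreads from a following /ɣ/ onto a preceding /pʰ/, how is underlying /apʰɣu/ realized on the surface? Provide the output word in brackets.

Terminals under Place in this geometry: [labial], [round], [coronal], [anterior], [distributed], [strident], [dorsal], [back], [high].
The target acquires /ɣ/'s values for everything under Place — [−labial], [−coronal], [+dorsal], [+back], [+high] — while keeping its own [voice], [spread glottis], [constricted glottis], ….
The resulting bundle matches /kʰ/ in the inventory; substituting it for /pʰ/ gives [akʰɣu].

[akʰɣu]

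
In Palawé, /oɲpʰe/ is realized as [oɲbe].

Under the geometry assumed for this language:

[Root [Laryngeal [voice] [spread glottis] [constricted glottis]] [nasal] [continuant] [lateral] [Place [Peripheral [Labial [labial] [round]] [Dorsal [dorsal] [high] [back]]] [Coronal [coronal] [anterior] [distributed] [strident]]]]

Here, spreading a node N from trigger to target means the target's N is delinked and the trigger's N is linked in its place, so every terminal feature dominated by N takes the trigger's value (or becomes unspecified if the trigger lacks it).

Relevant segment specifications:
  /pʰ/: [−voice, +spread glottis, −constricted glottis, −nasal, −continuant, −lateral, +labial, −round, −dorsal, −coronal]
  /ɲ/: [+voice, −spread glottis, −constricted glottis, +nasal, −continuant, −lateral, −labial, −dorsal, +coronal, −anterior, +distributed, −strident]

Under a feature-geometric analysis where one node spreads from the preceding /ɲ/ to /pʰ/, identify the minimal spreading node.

Comparing /pʰ/ with its surface form [b], the features that change are [voice], [spread glottis].
These terminals are all dominated by Laryngeal, and no proper subconstituent of Laryngeal covers them all; Laryngeal is their lowest common ancestor.
If Laryngeal spreads, every terminal under it takes /ɲ/'s value, producing [b] as observed.
Since [coronal], [nasal] are preserved even though /ɲ/ disagrees there, no node above Laryngeal spread.

Laryngeal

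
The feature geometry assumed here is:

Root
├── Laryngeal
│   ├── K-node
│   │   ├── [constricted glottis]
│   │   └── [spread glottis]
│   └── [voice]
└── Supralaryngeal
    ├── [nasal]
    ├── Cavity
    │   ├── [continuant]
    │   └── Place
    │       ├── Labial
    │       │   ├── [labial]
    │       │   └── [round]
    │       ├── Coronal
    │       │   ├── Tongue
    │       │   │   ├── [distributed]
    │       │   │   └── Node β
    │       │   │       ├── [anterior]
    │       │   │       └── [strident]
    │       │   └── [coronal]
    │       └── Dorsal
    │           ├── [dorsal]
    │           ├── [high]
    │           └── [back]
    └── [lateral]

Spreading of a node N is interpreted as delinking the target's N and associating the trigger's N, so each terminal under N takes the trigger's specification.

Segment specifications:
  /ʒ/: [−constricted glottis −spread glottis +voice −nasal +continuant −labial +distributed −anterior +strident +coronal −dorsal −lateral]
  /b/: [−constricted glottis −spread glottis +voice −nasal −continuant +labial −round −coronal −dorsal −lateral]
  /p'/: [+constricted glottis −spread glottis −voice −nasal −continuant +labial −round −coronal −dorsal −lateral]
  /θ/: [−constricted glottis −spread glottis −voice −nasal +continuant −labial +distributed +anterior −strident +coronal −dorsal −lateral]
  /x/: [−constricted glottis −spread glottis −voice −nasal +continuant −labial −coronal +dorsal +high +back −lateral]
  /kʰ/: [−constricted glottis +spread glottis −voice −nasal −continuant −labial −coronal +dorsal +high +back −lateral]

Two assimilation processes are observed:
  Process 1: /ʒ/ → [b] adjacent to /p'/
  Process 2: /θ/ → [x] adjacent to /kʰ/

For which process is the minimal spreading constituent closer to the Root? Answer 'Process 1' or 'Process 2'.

In Process 1, [continuant], [labial], [round], [coronal], [anterior], [distributed], [strident] change, so the minimal spreading node is Cavity at depth 2.
Process 2: the features that change are [coronal], [anterior], [distributed], [strident], [dorsal], [high], [back]; the minimal node is Place (depth 3).
Depth 2 < depth 3; Process 1 involves the structurally higher constituent Cavity.

Process 1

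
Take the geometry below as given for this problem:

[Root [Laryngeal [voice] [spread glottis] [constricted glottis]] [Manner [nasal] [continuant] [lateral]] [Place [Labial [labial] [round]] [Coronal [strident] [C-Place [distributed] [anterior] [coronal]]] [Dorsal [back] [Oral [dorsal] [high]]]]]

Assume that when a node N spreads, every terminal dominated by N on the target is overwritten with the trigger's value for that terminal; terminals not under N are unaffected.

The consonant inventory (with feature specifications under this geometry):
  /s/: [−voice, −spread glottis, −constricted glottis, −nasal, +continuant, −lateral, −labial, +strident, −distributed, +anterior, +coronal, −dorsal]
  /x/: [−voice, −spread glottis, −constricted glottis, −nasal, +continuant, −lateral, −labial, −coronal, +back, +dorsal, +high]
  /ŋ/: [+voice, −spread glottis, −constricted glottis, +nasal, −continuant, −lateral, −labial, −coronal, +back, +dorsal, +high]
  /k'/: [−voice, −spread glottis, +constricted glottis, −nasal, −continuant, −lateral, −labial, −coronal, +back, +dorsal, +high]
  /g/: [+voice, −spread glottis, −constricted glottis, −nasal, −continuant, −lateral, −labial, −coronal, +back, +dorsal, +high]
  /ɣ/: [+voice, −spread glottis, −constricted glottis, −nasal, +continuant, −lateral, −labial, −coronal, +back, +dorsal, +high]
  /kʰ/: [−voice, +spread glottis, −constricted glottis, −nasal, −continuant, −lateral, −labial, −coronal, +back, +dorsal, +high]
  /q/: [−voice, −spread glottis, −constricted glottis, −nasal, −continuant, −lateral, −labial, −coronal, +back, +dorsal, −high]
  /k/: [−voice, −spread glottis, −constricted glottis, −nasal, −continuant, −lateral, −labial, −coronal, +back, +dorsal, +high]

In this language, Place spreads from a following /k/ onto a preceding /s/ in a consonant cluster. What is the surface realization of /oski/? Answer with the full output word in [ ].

[oxki]

Terminals under Place in this geometry: [labial], [round], [strident], [distributed], [anterior], [coronal], [back], [dorsal], [high].
After delinking /s/'s Place and linking /k/'s, the affected terminals become [−labial], [−coronal], [+back], [+dorsal], [+high]; [voice], [spread glottis], [constricted glottis], … (outside Place) are retained from /s/.
This feature bundle is that of [x], so /oski/ surfaces as [oxki].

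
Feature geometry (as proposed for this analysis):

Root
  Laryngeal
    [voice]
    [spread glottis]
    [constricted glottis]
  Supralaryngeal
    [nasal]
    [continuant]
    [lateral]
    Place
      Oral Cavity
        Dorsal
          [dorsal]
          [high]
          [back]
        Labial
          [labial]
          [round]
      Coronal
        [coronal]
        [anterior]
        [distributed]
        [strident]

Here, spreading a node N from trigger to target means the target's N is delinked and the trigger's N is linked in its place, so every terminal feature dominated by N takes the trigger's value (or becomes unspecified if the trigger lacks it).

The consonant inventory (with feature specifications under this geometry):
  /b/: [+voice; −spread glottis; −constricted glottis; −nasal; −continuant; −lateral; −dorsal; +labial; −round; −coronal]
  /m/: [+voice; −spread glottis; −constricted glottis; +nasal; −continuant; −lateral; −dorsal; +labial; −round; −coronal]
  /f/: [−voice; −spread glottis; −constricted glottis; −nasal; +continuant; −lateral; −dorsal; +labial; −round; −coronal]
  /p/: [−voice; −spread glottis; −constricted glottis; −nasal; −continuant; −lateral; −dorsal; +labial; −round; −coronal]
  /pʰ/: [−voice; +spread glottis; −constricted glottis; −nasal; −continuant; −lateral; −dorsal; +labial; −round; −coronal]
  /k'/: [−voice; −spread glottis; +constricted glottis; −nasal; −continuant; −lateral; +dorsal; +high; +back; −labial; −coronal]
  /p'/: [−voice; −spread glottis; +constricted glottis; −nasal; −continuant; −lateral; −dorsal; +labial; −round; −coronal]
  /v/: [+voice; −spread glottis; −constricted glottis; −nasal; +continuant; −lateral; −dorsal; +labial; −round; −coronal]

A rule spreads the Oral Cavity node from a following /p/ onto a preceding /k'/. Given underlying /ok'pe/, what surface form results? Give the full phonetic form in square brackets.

[op'pe]

Terminals under Oral Cavity in this geometry: [dorsal], [high], [back], [labial], [round].
Spreading Oral Cavity from /p/ onto /k'/ replaces those values with /p/'s: [−dorsal], [+labial], [−round]. Features outside Oral Cavity ([voice], [spread glottis], [constricted glottis], …) stay as in /k'/.
This feature bundle is that of [p'], so /ok'pe/ surfaces as [op'pe].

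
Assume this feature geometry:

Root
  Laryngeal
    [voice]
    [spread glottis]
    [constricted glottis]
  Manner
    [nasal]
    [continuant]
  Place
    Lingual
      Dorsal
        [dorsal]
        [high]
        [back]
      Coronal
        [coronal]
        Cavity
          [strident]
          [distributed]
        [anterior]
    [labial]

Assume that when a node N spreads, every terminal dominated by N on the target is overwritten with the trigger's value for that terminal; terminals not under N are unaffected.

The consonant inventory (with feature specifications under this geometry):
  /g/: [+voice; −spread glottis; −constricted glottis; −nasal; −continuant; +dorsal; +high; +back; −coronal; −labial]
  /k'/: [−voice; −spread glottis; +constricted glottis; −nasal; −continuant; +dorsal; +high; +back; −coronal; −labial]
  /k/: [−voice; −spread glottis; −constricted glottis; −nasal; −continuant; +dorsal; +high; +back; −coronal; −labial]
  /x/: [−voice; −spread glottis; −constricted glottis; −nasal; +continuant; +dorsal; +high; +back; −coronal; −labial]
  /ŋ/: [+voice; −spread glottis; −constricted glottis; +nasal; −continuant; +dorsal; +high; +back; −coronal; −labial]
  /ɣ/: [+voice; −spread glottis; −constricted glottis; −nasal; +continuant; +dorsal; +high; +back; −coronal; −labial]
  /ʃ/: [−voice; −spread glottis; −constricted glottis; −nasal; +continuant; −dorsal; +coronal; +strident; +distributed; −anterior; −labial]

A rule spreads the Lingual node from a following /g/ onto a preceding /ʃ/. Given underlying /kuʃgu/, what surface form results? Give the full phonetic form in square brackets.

The Lingual node dominates the terminals [dorsal], [high], [back], [coronal], [strident], [distributed], [anterior].
Spreading Lingual from /g/ onto /ʃ/ replaces those values with /g/'s: [+dorsal], [+high], [+back], [−coronal]. Features outside Lingual ([voice], [spread glottis], [constricted glottis], …) stay as in /ʃ/.
Among the inventory, only /x/ has exactly this specification, giving the surface form [kuxgu].

[kuxgu]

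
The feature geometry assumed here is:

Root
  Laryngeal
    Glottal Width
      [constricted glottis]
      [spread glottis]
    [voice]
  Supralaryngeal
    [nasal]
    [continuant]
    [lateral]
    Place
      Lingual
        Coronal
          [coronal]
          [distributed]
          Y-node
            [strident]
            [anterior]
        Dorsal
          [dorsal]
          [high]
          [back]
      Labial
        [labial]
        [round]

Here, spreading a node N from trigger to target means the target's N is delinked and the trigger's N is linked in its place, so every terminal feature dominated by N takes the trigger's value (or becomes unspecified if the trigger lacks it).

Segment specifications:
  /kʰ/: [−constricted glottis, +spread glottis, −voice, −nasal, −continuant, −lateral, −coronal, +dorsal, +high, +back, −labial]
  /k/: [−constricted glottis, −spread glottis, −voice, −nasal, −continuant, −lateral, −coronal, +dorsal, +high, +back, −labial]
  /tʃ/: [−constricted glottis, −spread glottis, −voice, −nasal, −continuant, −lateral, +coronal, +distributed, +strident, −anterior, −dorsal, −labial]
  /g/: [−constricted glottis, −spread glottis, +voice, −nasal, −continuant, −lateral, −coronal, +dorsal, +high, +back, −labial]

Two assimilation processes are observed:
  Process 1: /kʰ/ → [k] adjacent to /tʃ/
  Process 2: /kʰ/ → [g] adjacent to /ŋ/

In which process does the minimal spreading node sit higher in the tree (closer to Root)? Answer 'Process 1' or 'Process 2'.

In Process 1, [spread glottis] changes, so the minimal spreading node is [spread glottis] at depth 3.
Process 2: the features that change are [voice], [spread glottis]; the minimal node is Laryngeal (depth 1).
Laryngeal (depth 1) sits above [spread glottis] (depth 3), making Process 2 the one with the higher spreading node.

Process 2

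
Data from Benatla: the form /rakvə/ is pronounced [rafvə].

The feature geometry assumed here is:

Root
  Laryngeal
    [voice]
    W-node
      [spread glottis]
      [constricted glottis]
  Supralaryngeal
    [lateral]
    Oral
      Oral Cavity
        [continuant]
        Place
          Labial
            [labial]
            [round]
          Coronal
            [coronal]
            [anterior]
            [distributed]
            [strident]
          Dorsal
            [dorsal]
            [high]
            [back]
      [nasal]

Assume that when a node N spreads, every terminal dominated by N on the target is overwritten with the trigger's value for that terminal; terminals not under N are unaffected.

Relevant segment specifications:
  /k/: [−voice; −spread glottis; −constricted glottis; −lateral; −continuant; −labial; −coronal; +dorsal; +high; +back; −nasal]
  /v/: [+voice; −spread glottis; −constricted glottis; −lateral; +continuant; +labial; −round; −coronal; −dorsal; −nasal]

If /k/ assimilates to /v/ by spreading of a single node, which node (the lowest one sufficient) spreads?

Oral Cavity

Feature comparison: [continuant], [labial], [round], [dorsal], [high], [back] differ between /k/ and [f]; the remaining terminals match.
Tracing each changed feature up the tree, the paths first meet at Oral Cavity; any lower node misses at least one of them.
If Oral Cavity spreads, every terminal under it takes /v/'s value, producing [f] as observed.
[voice], a feature on which the two segments disagree outside Oral Cavity, is unchanged — nothing dominating it spread, and Oral Cavity is the minimal sufficient constituent.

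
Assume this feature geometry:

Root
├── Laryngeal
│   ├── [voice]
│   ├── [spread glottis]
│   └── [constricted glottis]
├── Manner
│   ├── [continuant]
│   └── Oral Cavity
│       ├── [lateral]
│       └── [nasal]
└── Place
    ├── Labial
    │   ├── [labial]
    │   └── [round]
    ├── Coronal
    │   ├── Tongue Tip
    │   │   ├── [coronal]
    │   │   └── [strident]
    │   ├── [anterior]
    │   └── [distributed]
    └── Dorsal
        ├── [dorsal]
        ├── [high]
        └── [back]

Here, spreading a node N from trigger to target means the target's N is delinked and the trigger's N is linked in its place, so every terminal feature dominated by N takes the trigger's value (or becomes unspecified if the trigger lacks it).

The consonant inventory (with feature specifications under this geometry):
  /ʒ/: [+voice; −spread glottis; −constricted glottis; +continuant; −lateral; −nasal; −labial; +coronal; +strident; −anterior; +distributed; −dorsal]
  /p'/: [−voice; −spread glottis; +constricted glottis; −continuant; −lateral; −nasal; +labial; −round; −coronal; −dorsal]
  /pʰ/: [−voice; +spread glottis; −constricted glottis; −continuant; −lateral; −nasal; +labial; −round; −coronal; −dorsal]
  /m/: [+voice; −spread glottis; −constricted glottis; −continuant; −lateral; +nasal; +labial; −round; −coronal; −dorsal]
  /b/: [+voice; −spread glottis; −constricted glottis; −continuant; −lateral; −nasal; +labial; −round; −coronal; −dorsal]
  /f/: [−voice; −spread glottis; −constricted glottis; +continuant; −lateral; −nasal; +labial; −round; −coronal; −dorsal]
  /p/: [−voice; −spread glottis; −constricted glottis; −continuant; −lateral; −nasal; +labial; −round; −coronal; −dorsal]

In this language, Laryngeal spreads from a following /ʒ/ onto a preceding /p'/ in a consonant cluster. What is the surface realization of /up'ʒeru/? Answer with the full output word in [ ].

Terminals under Laryngeal in this geometry: [voice], [spread glottis], [constricted glottis].
After delinking /p'/'s Laryngeal and linking /ʒ/'s, the affected terminals become [+voice], [−spread glottis], [−constricted glottis]; [continuant], [lateral], [nasal], … (outside Laryngeal) are retained from /p'/.
The resulting bundle matches /b/ in the inventory; substituting it for /p'/ gives [ubʒeru].

[ubʒeru]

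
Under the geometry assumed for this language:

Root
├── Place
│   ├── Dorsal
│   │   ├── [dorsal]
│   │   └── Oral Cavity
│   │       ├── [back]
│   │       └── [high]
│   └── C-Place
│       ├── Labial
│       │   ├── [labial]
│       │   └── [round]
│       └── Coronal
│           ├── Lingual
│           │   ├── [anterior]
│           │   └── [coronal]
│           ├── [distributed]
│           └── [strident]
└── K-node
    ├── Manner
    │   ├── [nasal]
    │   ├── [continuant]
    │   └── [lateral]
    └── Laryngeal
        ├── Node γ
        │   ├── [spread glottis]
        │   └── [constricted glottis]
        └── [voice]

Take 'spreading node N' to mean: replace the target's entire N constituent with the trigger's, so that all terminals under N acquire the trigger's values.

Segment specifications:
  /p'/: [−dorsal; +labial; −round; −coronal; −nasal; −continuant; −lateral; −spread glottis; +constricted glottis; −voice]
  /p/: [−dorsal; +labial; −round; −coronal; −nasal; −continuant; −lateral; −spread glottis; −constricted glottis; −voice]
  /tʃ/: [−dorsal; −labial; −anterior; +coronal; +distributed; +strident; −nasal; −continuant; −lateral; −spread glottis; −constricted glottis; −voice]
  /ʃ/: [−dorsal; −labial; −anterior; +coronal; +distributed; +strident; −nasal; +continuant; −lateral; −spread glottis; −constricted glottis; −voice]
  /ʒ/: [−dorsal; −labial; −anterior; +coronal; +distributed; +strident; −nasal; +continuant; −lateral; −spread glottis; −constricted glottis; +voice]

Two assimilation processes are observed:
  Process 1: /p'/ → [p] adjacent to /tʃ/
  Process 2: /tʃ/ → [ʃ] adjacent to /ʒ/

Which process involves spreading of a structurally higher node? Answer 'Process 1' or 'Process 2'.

In Process 1, [constricted glottis] changes, so the minimal spreading node is [constricted glottis] at depth 4.
In Process 2, [continuant] changes, so the minimal spreading node is [continuant] at depth 3.
Depth 3 < depth 4; Process 2 involves the structurally higher constituent [continuant].

Process 2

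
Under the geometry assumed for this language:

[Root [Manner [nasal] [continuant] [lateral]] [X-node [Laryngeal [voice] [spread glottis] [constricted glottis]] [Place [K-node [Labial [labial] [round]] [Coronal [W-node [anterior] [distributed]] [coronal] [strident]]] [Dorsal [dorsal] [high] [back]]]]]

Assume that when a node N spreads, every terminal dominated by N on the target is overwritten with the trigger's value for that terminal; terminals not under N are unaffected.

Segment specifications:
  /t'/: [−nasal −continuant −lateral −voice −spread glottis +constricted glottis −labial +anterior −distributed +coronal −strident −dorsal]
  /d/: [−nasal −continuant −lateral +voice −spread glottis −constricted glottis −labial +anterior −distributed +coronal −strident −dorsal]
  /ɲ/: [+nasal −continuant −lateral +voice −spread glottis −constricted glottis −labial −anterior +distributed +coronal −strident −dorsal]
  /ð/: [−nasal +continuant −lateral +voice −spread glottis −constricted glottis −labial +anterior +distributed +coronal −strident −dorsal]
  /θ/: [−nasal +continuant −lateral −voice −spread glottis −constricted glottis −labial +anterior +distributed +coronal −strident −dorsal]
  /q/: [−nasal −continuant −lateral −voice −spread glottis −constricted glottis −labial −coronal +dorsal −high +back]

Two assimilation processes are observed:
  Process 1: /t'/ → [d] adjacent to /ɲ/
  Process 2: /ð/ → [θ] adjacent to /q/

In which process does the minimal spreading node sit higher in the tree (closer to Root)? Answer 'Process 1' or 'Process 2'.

Process 1

In Process 1, [voice], [constricted glottis] change, so the minimal spreading node is Laryngeal at depth 2.
In Process 2, [voice] changes, so the minimal spreading node is [voice] at depth 3.
Laryngeal is closer to Root than [voice], so Process 1 spreads the higher node.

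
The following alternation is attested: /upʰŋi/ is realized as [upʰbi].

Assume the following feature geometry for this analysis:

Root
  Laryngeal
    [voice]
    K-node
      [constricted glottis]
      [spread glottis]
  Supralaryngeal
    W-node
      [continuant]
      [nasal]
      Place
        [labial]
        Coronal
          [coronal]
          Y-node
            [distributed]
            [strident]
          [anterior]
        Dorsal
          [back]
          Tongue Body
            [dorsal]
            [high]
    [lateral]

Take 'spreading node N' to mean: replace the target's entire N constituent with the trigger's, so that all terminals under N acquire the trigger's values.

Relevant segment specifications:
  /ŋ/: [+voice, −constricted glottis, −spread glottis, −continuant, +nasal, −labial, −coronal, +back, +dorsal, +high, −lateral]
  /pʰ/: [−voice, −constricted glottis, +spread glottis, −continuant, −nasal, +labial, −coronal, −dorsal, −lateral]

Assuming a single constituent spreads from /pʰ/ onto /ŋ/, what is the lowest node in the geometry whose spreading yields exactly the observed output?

W-node

The alternation /ŋ/ → [b] changes [nasal], [labial], [dorsal], [high], [back] and nothing else.
Tracing each changed feature up the tree, the paths first meet at W-node; any lower node misses at least one of them.
Delinking /ŋ/'s W-node and associating /pʰ/'s W-node gives precisely the feature bundle of [b].
[voice], [spread glottis] stay as in /ŋ/ although /pʰ/ differs there, so no node dominating them spread; among the remaining candidates W-node is the lowest that derives the output.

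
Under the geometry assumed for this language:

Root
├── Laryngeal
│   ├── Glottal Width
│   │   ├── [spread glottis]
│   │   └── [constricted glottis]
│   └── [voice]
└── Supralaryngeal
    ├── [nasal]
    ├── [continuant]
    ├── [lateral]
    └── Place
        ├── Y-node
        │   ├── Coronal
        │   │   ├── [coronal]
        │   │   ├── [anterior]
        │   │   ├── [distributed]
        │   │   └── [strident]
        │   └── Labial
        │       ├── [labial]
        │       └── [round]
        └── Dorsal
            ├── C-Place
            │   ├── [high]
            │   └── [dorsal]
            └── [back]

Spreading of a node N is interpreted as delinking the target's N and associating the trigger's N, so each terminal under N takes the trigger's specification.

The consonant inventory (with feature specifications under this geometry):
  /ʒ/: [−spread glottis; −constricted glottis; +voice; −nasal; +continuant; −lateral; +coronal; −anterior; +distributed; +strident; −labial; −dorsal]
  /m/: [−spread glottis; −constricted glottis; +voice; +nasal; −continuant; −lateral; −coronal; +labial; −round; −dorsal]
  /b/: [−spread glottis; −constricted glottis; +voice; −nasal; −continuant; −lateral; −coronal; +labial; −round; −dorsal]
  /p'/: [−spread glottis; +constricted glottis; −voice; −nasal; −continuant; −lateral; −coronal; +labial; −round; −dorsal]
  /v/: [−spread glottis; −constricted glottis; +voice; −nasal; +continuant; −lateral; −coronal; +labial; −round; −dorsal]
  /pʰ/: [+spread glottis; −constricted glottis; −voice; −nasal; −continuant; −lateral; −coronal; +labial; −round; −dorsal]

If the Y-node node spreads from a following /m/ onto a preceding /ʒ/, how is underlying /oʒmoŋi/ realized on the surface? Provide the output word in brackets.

Terminals under Y-node in this geometry: [coronal], [anterior], [distributed], [strident], [labial], [round].
Spreading Y-node from /m/ onto /ʒ/ replaces those values with /m/'s: [−coronal], [+labial], [−round]. Features outside Y-node ([spread glottis], [constricted glottis], [voice], …) stay as in /ʒ/.
Among the inventory, only /v/ has exactly this specification, giving the surface form [ovmoŋi].

[ovmoŋi]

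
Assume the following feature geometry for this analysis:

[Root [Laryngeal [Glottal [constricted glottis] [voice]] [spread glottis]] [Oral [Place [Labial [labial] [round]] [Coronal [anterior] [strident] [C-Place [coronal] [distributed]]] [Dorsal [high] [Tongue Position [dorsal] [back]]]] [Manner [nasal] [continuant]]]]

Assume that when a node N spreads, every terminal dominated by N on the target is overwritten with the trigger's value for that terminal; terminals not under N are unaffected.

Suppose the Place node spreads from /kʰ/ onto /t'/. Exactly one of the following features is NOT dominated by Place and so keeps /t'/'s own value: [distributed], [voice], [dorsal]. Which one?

[voice]

Place dominates exactly [labial], [round], [anterior], [strident], [coronal], [distributed], [high], [dorsal], [back].
Spreading Place replaces [distributed], [dorsal] with the trigger's values, since each sits inside the Place constituent.
[voice] attaches under Glottal, not under Place, so /t'/ retains its own value for [voice].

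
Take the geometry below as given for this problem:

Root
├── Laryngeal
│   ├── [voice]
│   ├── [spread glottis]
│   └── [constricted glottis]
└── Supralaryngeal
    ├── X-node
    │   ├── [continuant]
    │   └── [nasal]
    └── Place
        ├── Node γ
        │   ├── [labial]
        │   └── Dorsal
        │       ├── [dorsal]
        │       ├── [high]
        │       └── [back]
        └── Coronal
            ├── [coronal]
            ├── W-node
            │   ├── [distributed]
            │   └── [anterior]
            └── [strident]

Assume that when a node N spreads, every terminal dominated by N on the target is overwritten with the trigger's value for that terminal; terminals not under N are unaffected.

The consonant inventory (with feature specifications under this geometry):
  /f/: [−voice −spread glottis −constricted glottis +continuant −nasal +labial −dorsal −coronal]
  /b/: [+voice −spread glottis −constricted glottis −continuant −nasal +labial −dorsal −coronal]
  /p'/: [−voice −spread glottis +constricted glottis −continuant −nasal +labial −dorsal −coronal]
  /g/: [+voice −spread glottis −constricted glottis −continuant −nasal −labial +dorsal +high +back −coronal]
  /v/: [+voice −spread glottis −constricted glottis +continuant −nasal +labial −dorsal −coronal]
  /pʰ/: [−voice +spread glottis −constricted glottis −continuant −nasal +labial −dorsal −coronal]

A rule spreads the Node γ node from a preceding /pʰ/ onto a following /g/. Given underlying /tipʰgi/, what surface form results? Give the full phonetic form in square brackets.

[tipʰbi]

Terminals under Node γ in this geometry: [labial], [dorsal], [high], [back].
The target acquires /pʰ/'s values for everything under Node γ — [+labial], [−dorsal] — while keeping its own [voice], [spread glottis], [constricted glottis], ….
The resulting bundle matches /b/ in the inventory; substituting it for /g/ gives [tipʰbi].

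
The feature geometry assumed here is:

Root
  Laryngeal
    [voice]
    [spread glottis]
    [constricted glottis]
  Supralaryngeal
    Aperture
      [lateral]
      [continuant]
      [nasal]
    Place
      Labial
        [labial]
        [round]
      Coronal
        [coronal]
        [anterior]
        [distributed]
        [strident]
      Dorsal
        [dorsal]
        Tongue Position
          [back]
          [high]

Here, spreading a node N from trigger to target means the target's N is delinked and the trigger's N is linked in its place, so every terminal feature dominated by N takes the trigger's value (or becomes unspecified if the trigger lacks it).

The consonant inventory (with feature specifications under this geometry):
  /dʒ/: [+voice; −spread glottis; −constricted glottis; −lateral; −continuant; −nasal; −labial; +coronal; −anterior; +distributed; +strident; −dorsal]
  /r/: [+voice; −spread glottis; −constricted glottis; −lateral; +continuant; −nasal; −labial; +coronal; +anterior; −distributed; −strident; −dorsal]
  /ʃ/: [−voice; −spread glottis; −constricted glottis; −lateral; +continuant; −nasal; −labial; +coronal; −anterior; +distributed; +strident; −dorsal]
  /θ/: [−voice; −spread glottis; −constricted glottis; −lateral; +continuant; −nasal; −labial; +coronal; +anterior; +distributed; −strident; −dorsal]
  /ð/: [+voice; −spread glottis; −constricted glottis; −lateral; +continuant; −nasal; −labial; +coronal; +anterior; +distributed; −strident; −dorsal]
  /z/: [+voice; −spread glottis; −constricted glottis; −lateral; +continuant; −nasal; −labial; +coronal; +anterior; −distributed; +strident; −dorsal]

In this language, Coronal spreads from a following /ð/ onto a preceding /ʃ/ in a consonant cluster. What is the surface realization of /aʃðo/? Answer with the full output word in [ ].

[aθðo]

Coronal immediately or transitively dominates [coronal], [anterior], [distributed], [strident].
After delinking /ʃ/'s Coronal and linking /ð/'s, the affected terminals become [+coronal], [+anterior], [+distributed], [−strident]; [voice], [spread glottis], [constricted glottis], … (outside Coronal) are retained from /ʃ/.
The resulting bundle matches /θ/ in the inventory; substituting it for /ʃ/ gives [aθðo].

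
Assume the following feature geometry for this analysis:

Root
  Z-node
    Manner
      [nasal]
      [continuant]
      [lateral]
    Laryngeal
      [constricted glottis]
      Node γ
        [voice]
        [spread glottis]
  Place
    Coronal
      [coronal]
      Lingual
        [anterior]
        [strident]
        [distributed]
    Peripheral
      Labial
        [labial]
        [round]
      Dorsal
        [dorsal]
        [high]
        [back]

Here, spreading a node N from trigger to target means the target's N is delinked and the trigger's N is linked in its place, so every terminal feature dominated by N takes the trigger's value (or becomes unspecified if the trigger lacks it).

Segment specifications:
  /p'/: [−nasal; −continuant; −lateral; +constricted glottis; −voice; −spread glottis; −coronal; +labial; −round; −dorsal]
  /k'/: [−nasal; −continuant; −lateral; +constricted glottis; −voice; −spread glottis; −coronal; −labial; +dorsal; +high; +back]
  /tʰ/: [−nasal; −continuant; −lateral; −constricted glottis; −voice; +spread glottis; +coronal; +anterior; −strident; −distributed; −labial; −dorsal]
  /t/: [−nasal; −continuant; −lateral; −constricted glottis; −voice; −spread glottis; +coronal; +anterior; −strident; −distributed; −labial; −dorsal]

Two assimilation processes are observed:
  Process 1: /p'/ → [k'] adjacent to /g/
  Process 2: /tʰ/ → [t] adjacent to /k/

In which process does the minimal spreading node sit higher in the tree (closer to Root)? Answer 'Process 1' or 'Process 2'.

Process 1 alters [labial], [round], [dorsal], [high], [back]; the lowest common ancestor is Peripheral (depth 2 from Root).
Process 2: the feature that changes is [spread glottis]; the minimal node is [spread glottis] (depth 4).
Peripheral (depth 2) sits above [spread glottis] (depth 4), making Process 1 the one with the higher spreading node.

Process 1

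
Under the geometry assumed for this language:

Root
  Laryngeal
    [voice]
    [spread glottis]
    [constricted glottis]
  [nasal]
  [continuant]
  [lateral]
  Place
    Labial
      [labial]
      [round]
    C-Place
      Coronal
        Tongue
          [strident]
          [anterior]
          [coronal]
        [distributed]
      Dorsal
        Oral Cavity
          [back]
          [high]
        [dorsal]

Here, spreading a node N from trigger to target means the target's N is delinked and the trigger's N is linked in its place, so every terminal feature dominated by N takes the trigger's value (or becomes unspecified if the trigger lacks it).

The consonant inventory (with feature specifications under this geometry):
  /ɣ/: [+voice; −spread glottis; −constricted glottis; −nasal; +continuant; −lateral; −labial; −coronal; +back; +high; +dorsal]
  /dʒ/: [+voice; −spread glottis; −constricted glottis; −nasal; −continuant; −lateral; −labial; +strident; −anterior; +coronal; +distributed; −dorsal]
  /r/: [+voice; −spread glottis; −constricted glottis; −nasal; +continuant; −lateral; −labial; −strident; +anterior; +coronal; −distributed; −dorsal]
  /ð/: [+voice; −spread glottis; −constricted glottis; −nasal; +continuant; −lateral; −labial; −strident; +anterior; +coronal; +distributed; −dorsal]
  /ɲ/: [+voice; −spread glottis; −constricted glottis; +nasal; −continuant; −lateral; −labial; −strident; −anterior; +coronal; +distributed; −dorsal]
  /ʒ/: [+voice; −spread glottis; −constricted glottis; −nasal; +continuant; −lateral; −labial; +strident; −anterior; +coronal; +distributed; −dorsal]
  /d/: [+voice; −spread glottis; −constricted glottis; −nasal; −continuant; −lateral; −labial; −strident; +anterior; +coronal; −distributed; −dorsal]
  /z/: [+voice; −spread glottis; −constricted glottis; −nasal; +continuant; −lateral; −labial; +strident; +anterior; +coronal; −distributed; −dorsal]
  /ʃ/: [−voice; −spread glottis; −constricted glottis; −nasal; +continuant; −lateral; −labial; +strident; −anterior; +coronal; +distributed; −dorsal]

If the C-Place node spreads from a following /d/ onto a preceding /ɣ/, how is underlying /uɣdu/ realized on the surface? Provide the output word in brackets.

Terminals under C-Place in this geometry: [strident], [anterior], [coronal], [distributed], [back], [high], [dorsal].
After delinking /ɣ/'s C-Place and linking /d/'s, the affected terminals become [−strident], [+anterior], [+coronal], [−distributed], [−dorsal]; [voice], [spread glottis], [constricted glottis], … (outside C-Place) are retained from /ɣ/.
This feature bundle is that of [r], so /uɣdu/ surfaces as [urdu].

[urdu]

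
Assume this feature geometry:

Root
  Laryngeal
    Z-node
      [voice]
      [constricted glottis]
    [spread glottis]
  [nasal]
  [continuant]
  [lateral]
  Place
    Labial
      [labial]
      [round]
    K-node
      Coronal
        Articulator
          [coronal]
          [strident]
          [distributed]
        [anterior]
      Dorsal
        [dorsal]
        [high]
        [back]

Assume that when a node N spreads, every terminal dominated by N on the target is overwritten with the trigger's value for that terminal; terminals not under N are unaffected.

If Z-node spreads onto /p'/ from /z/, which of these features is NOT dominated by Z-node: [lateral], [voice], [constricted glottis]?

[lateral]

Z-node dominates exactly [voice], [constricted glottis].
Spreading Z-node replaces [voice], [constricted glottis] with the trigger's values, since each sits inside the Z-node constituent.
[lateral] attaches under Root, not under Z-node, so /p'/ retains its own value for [lateral].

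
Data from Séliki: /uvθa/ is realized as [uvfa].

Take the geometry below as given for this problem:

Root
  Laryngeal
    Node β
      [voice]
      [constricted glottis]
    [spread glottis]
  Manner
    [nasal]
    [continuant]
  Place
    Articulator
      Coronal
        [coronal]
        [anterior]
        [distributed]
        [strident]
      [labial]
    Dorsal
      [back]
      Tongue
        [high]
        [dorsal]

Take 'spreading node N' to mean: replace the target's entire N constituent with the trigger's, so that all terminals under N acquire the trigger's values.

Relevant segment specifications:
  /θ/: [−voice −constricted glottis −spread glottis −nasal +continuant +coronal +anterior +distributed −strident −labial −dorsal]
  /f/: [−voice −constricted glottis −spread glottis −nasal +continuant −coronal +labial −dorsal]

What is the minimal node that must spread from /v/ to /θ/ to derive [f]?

Articulator

The alternation /θ/ → [f] changes [labial], [coronal], [anterior], [distributed], [strident] and nothing else.
The smallest constituent containing every changed terminal is Articulator — each of its daughters lacks at least one of the affected features.
Spreading Articulator from /v/ overwrites each of those terminals with /v/'s values, yielding exactly [f].
[voice] stays as in /θ/ although /v/ differs there, so no node dominating it spread; among the remaining candidates Articulator is the lowest that derives the output.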